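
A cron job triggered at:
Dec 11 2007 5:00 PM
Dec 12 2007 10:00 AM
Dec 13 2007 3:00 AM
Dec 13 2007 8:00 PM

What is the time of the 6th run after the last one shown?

Dec 18 2007 2:00 AM

Spacing: 17, 17, 17 h — constant 17 h.
Dec 13 2007 8:00 PM + 17 h = Dec 14 2007 1:00 PM.
Dec 14 2007 1:00 PM + 17 h = Dec 15 2007 6:00 AM.
Dec 15 2007 6:00 AM + 17 h = Dec 15 2007 11:00 PM.
Dec 15 2007 11:00 PM + 17 h = Dec 16 2007 4:00 PM.
Dec 16 2007 4:00 PM + 17 h = Dec 17 2007 9:00 AM.
Dec 17 2007 9:00 AM + 17 h = Dec 18 2007 2:00 AM.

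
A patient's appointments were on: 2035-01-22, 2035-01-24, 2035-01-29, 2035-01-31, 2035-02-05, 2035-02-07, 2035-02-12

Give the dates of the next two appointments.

The gap pattern 2, 5, 2, 5, 2, 5 repeats every 2 events.
These are the Mondays and Wednesdays of each week.
The following Wednesday is 2035-02-14.
The following Monday is 2035-02-19.

2035-02-14, 2035-02-19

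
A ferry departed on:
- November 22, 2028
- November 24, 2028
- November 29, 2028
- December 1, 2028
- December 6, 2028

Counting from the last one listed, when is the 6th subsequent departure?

The gap pattern 2, 5, 2, 5 repeats every 2 events.
These are the Wednesdays and Fridays of each week.
Next Friday: December 8, 2028.
Next Wednesday: December 13, 2028.
Next Friday: December 15, 2028.
The following Wednesday is December 20, 2028.
The following Friday is December 22, 2028.
Next Wednesday: December 27, 2028.

December 27, 2028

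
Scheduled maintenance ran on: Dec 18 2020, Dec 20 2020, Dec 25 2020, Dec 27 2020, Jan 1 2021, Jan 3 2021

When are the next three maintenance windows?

Jan 8 2021, Jan 10 2021, Jan 15 2021

Gaps: 2, 5, 2, 5, 2 days — not constant, but cyclic with period 2.
The events fall on every Friday and Sunday.
The following Friday is Jan 8 2021.
The following Sunday is Jan 10 2021.
The following Friday is Jan 15 2021.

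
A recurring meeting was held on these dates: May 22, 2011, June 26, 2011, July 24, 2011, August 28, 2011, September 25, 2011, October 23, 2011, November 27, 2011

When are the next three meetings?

These are Sundays at 28- or 35-day spacing (35, 28, 35, 28, 28, 35).
The pattern: 4th Sunday of the month.
December 2011 — 4th Sunday is December 25, 2011.
January 2012 — 4th Sunday is January 22, 2012.
4th Sunday of February 2012: February 26, 2012.

December 25, 2011; January 22, 2012; February 26, 2012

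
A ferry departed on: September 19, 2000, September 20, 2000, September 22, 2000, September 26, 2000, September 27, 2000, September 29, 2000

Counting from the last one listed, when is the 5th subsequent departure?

October 11, 2000

Every event lands on a Tuesday or Wednesday or Friday (gaps cycle 1, 2, 4, 1, 2).
So the schedule is: every Tuesday, Wednesday and Friday.
Next Tuesday: October 3, 2000.
The following Wednesday is October 4, 2000.
Next Friday: October 6, 2000.
Next Tuesday: October 10, 2000.
The following Wednesday is October 11, 2000.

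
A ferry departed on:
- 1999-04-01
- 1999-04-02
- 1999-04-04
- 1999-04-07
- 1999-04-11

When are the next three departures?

The spacing grows by 1 each time: 1, 2, 3, 4 days.
Next gap: 5 days. 1999-04-11 + 5 days = 1999-04-16.
Next gap: 6 days. 1999-04-16 + 6 days = 1999-04-22.
Next gap: 7 days. 1999-04-22 + 7 days = 1999-04-29.

1999-04-16, 1999-04-22, 1999-04-29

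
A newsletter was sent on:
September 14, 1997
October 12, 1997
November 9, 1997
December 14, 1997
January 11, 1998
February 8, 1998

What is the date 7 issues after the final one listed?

September 13, 1998

These are Sundays at 28- or 35-day spacing (28, 28, 35, 28, 28).
The pattern: 2nd Sunday of the month.
March 1998 — 2nd Sunday is March 8, 1998.
April 1998 — 2nd Sunday is April 12, 1998.
May 1998 — 2nd Sunday is May 10, 1998.
June 1998 — 2nd Sunday is June 14, 1998.
July 1998 — 2nd Sunday is July 12, 1998.
2nd Sunday of August 1998: August 9, 1998.
September 1998 — 2nd Sunday is September 13, 1998.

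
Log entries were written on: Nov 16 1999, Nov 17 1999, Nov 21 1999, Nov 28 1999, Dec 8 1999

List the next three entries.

Dec 21 1999, Jan 6 2000, Jan 25 2000

Gaps: 1, 4, 7, 10 days — each gap is 3 larger than the previous one.
Next gap: 13 days. Dec 8 1999 + 13 days = Dec 21 1999.
Next gap: 16 days. Dec 21 1999 + 16 days = Jan 6 2000.
Next gap: 19 days. Jan 6 2000 + 19 days = Jan 25 2000.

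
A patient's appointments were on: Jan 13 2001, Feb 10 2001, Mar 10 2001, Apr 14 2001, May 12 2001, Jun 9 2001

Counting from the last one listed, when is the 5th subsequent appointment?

Gaps: 28, 28, 35, 28, 28 days — a mix of 28 and 35. Every date is a Saturday.
Each is the 2nd Saturday of its month.
July 2001 — 2nd Saturday is Jul 14 2001.
August 2001 — 2nd Saturday is Aug 11 2001.
September 2001 — 2nd Saturday is Sep 8 2001.
2nd Saturday of October 2001: Oct 13 2001.
2nd Saturday of November 2001: Nov 10 2001.

Nov 10 2001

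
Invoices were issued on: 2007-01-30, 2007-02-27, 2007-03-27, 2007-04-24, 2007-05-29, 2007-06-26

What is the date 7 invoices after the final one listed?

Every date is a Tuesday; gaps 28, 28, 28, 35, 28 days.
Each is the last Tuesday of its month (at least one falls on the 29th or later, ruling out '4th Tuesday').
July 2007 ends with Tuesday 2007-07-31.
Last Tuesday of August 2007: 2007-08-28.
Last Tuesday of September 2007: 2007-09-25.
Last Tuesday of October 2007: 2007-10-30.
Last Tuesday of November 2007: 2007-11-27.
December 2007 ends with Tuesday 2007-12-25.
Last Tuesday of January 2008: 2008-01-29.

2008-01-29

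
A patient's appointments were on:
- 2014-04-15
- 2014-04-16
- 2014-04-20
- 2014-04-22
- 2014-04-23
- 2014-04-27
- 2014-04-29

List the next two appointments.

Gaps: 1, 4, 2, 1, 4, 2 days — not constant, but cyclic with period 3.
The events fall on every Tuesday, Wednesday and Sunday.
Next Wednesday: 2014-04-30.
The following Sunday is 2014-05-04.

2014-04-30, 2014-05-04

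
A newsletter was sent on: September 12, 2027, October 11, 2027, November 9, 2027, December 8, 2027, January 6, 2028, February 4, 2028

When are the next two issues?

The spacing is 29, 29, 29, 29, 29 days — always 29 days.
February 4, 2028 + 29 days = March 4, 2028.
March 4, 2028 + 29 days = April 2, 2028.

March 4, 2028; April 2, 2028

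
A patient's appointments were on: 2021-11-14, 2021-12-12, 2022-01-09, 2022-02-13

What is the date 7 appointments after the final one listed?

2022-09-11

Gaps: 28, 28, 35 days — a mix of 28 and 35. Every date is a Sunday.
Each is the 2nd Sunday of its month.
2nd Sunday of March 2022: 2022-03-13.
April 2022 — 2nd Sunday is 2022-04-10.
2nd Sunday of May 2022: 2022-05-08.
2nd Sunday of June 2022: 2022-06-12.
2nd Sunday of July 2022: 2022-07-10.
2nd Sunday of August 2022: 2022-08-14.
2nd Sunday of September 2022: 2022-09-11.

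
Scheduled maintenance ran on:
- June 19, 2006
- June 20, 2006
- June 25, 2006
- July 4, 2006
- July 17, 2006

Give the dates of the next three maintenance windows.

August 3, 2006; August 24, 2006; September 18, 2006

Intervals are 1, 5, 9, 13 days — an arithmetic progression with common difference 4.
Next gap: 17 days. July 17, 2006 + 17 days = August 3, 2006.
Next gap: 21 days. August 3, 2006 + 21 days = August 24, 2006.
Next gap: 25 days. August 24, 2006 + 25 days = September 18, 2006.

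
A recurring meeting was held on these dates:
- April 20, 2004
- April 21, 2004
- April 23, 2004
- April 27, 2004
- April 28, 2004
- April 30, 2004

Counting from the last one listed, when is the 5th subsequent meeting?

Gaps: 1, 2, 4, 1, 2 days — not constant, but cyclic with period 3.
The events fall on every Tuesday, Wednesday and Friday.
Next Tuesday: May 4, 2004.
The following Wednesday is May 5, 2004.
The following Friday is May 7, 2004.
Next Tuesday: May 11, 2004.
Next Wednesday: May 12, 2004.

May 12, 2004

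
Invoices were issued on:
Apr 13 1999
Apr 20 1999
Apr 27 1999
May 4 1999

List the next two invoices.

May 11 1999, May 18 1999

Every event comes 7 days after the last (7, 7, 7).
May 4 1999 + 7 days = May 11 1999.
May 11 1999 + 7 days = May 18 1999.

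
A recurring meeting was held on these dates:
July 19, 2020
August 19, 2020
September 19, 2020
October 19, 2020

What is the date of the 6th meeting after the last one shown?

April 19, 2021

The day-of-month is always 19 (31, 31, 30 days between events).
So this recurs on the 19th of each month.
November 2020: November 19, 2020.
December 2020: December 19, 2020.
Next: January 2021 → January 19, 2021.
Next: February 2021 → February 19, 2021.
Next: March 2021 → March 19, 2021.
April 2021: April 19, 2021.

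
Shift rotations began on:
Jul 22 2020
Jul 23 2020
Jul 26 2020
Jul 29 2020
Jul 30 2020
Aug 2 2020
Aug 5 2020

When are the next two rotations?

Aug 6 2020, Aug 9 2020

The gap pattern 1, 3, 3, 1, 3, 3 repeats every 3 events.
These are the Wednesdays, Thursdays and Sundays of each week.
Next Thursday: Aug 6 2020.
The following Sunday is Aug 9 2020.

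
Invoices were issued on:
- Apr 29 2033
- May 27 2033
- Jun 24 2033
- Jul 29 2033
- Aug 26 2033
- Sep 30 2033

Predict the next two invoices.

Oct 28 2033, Nov 25 2033

Every date is a Friday; gaps 28, 28, 35, 28, 35 days.
Each is the last Friday of its month (at least one falls on the 29th or later, ruling out '4th Friday').
Last Friday of October 2033: Oct 28 2033.
November 2033 ends with Friday Nov 25 2033.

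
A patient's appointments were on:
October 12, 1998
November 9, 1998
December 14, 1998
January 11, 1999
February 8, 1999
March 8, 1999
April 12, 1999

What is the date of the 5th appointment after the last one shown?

September 13, 1999

Gaps: 28, 35, 28, 28, 28, 35 days — a mix of 28 and 35. Every date is a Monday.
Each is the 2nd Monday of its month.
May 1999 — 2nd Monday is May 10, 1999.
2nd Monday of June 1999: June 14, 1999.
2nd Monday of July 1999: July 12, 1999.
August 1999 — 2nd Monday is August 9, 1999.
2nd Monday of September 1999: September 13, 1999.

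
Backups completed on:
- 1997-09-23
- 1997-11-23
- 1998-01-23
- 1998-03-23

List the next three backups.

1998-05-23, 1998-07-23, 1998-09-23

Each date is the 23rd; the gaps (61, 61, 59) track the month lengths.
The rule is the 23rd of every 2 months.
Next: May 1998 → 1998-05-23.
July 1998: 1998-07-23.
September 1998: 1998-09-23.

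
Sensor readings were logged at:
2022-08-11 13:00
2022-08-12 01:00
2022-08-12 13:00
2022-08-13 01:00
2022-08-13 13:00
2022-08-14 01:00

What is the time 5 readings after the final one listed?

The interval is a steady 12 hours (12, 12, 12, 12, 12).
2022-08-14 01:00 + 12 h = 2022-08-14 13:00.
2022-08-14 13:00 + 12 h = 2022-08-15 01:00.
2022-08-15 01:00 + 12 h = 2022-08-15 13:00.
2022-08-15 13:00 + 12 h = 2022-08-16 01:00.
2022-08-16 01:00 + 12 h = 2022-08-16 13:00.

2022-08-16 13:00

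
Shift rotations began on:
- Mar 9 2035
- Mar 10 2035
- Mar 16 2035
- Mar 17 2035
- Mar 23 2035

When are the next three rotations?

Mar 24 2035, Mar 30 2035, Mar 31 2035

Every event lands on a Friday or Saturday (gaps cycle 1, 6, 1, 6).
So the schedule is: every Friday and Saturday.
The following Saturday is Mar 24 2035.
The following Friday is Mar 30 2035.
Next Saturday: Mar 31 2035.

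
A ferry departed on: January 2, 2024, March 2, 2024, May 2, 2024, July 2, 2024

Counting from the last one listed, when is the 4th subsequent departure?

The day-of-month is always 2 (60, 61, 61 days between events).
So this recurs on the 2nd of every 2 months.
Next: September 2024 → September 2, 2024.
November 2024: November 2, 2024.
Next: January 2025 → January 2, 2025.
Next: March 2025 → March 2, 2025.

March 2, 2025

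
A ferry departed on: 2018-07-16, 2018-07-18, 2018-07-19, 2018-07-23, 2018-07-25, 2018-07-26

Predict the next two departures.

2018-07-30, 2018-08-01

Every event lands on a Monday or Wednesday or Thursday (gaps cycle 2, 1, 4, 2, 1).
So the schedule is: every Monday, Wednesday and Thursday.
Next Monday: 2018-07-30.
Next Wednesday: 2018-08-01.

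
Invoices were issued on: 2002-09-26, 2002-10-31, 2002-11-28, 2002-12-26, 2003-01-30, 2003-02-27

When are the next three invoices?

All Thursdays; the gaps (35, 28, 28, 35, 28) vary with month length.
This is the last Thursday of each month.
Last Thursday of March 2003: 2003-03-27.
Last Thursday of April 2003: 2003-04-24.
May 2003 ends with Thursday 2003-05-29.

2003-03-27, 2003-04-24, 2003-05-29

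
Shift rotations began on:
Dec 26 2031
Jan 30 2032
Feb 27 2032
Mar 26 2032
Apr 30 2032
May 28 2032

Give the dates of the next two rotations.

Every date is a Friday; gaps 35, 28, 28, 35, 28 days.
Each is the last Friday of its month (at least one falls on the 29th or later, ruling out '4th Friday').
Last Friday of June 2032: Jun 25 2032.
Last Friday of July 2032: Jul 30 2032.

Jun 25 2032, Jul 30 2032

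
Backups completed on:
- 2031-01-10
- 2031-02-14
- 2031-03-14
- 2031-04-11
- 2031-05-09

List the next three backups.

All dates are Fridays, 35, 28, 28, 28 days apart.
Specifically, the 2nd Friday of each month.
June 2031 — 2nd Friday is 2031-06-13.
July 2031 — 2nd Friday is 2031-07-11.
August 2031 — 2nd Friday is 2031-08-08.

2031-06-13, 2031-07-11, 2031-08-08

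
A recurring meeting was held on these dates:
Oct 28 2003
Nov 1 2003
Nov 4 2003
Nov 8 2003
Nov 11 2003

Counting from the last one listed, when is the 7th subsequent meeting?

Every event lands on a Tuesday or Saturday (gaps cycle 4, 3, 4, 3).
So the schedule is: every Tuesday and Saturday.
Next Saturday: Nov 15 2003.
The following Tuesday is Nov 18 2003.
The following Saturday is Nov 22 2003.
The following Tuesday is Nov 25 2003.
Next Saturday: Nov 29 2003.
Next Tuesday: Dec 2 2003.
The following Saturday is Dec 6 2003.

Dec 6 2003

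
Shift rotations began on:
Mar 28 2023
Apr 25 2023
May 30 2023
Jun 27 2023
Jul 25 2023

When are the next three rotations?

Aug 29 2023, Sep 26 2023, Oct 31 2023

All Tuesdays; the gaps (28, 35, 28, 28) vary with month length.
This is the last Tuesday of each month.
Last Tuesday of August 2023: Aug 29 2023.
Last Tuesday of September 2023: Sep 26 2023.
Last Tuesday of October 2023: Oct 31 2023.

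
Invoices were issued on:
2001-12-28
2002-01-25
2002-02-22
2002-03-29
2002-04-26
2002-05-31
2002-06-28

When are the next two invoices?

2002-07-26, 2002-08-30

These are Fridays with 28, 28, 35, 28, 35, 28-day gaps.
Each is the final Friday of its month — 2002-03-29 is past the 28th, so '4th Friday' doesn't fit.
Last Friday of July 2002: 2002-07-26.
Last Friday of August 2002: 2002-08-30.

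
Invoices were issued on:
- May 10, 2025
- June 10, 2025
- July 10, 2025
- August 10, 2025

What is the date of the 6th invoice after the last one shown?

Each date is the 10th; the gaps (31, 30, 31) track the month lengths.
The rule is the 10th of each month.
September 2025: September 10, 2025.
October 2025: October 10, 2025.
Next: November 2025 → November 10, 2025.
December 2025: December 10, 2025.
January 2026: January 10, 2026.
Next: February 2026 → February 10, 2026.

February 10, 2026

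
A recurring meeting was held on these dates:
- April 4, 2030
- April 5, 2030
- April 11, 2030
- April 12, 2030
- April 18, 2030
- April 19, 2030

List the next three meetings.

April 25, 2030; April 26, 2030; May 2, 2030

Every event lands on a Thursday or Friday (gaps cycle 1, 6, 1, 6, 1).
So the schedule is: every Thursday and Friday.
The following Thursday is April 25, 2030.
Next Friday: April 26, 2030.
The following Thursday is May 2, 2030.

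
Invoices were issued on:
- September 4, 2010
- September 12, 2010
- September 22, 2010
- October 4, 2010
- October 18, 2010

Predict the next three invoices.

November 3, 2010; November 21, 2010; December 11, 2010

Intervals are 8, 10, 12, 14 days — an arithmetic progression with common difference 2.
Next gap: 16 days. October 18, 2010 + 16 days = November 3, 2010.
Next gap: 18 days. November 3, 2010 + 18 days = November 21, 2010.
Next gap: 20 days. November 21, 2010 + 20 days = December 11, 2010.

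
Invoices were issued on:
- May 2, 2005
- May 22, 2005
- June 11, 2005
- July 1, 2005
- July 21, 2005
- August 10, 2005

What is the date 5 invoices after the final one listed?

Every event comes 20 days after the last (20, 20, 20, 20, 20).
August 10, 2005 + 20 days = August 30, 2005.
August 30, 2005 + 20 days = September 19, 2005.
September 19, 2005 + 20 days = October 9, 2005.
October 9, 2005 + 20 days = October 29, 2005.
October 29, 2005 + 20 days = November 18, 2005.

November 18, 2005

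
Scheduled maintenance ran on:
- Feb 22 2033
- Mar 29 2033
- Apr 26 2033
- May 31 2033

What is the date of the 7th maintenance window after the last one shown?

Dec 27 2033

All Tuesdays; the gaps (35, 28, 35) vary with month length.
This is the last Tuesday of each month.
June 2033 ends with Tuesday Jun 28 2033.
July 2033 ends with Tuesday Jul 26 2033.
August 2033 ends with Tuesday Aug 30 2033.
Last Tuesday of September 2033: Sep 27 2033.
October 2033 ends with Tuesday Oct 25 2033.
Last Tuesday of November 2033: Nov 29 2033.
Last Tuesday of December 2033: Dec 27 2033.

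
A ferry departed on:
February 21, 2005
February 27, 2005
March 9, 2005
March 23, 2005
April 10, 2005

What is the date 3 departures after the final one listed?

Gaps: 6, 10, 14, 18 days — each gap is 4 larger than the previous one.
Next gap: 22 days. April 10, 2005 + 22 days = May 2, 2005.
Next gap: 26 days. May 2, 2005 + 26 days = May 28, 2005.
Next gap: 30 days. May 28, 2005 + 30 days = June 27, 2005.

June 27, 2005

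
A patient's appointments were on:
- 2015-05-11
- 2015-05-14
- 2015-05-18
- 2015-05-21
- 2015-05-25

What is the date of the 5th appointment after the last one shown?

2015-06-11

Every event lands on a Monday or Thursday (gaps cycle 3, 4, 3, 4).
So the schedule is: every Monday and Thursday.
The following Thursday is 2015-05-28.
The following Monday is 2015-06-01.
Next Thursday: 2015-06-04.
The following Monday is 2015-06-08.
Next Thursday: 2015-06-11.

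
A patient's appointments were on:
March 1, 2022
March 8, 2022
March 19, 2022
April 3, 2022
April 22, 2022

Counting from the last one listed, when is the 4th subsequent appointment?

The spacing grows by 4 each time: 7, 11, 15, 19 days.
Next gap: 23 days. April 22, 2022 + 23 days = May 15, 2022.
Next gap: 27 days. May 15, 2022 + 27 days = June 11, 2022.
Next gap: 31 days. June 11, 2022 + 31 days = July 12, 2022.
Next gap: 35 days. July 12, 2022 + 35 days = August 16, 2022.

August 16, 2022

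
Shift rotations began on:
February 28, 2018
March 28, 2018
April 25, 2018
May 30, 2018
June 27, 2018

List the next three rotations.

July 25, 2018; August 29, 2018; September 26, 2018

All Wednesdays; the gaps (28, 28, 35, 28) vary with month length.
This is the last Wednesday of each month.
July 2018 ends with Wednesday July 25, 2018.
Last Wednesday of August 2018: August 29, 2018.
Last Wednesday of September 2018: September 26, 2018.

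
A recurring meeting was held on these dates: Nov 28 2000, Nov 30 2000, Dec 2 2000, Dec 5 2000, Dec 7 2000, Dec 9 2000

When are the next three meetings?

The gap pattern 2, 2, 3, 2, 2 repeats every 3 events.
These are the Tuesdays, Thursdays and Saturdays of each week.
The following Tuesday is Dec 12 2000.
Next Thursday: Dec 14 2000.
The following Saturday is Dec 16 2000.

Dec 12 2000, Dec 14 2000, Dec 16 2000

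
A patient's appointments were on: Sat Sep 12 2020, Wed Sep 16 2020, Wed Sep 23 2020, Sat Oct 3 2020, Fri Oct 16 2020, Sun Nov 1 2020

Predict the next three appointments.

Fri Nov 20 2020, Sat Dec 12 2020, Wed Jan 6 2021

Gaps: 4, 7, 10, 13, 16 days — each gap is 3 larger than the previous one.
Next gap: 19 days. Sun Nov 1 2020 + 19 days = Fri Nov 20 2020.
Next gap: 22 days. Fri Nov 20 2020 + 22 days = Sat Dec 12 2020.
Next gap: 25 days. Sat Dec 12 2020 + 25 days = Wed Jan 6 2021.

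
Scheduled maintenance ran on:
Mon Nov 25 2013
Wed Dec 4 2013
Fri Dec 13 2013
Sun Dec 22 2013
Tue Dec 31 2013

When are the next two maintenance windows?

Thu Jan 9 2014, Sat Jan 18 2014

The spacing is 9, 9, 9, 9 days — always 9 days.
Tue Dec 31 2013 + 9 days = Thu Jan 9 2014.
Thu Jan 9 2014 + 9 days = Sat Jan 18 2014.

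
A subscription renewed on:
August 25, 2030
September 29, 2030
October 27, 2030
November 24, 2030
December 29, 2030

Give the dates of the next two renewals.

All Sundays; the gaps (35, 28, 28, 35) vary with month length.
This is the last Sunday of each month.
January 2031 ends with Sunday January 26, 2031.
Last Sunday of February 2031: February 23, 2031.

January 26, 2031; February 23, 2031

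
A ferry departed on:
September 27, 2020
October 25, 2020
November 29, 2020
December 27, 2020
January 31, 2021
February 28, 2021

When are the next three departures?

All Sundays; the gaps (28, 35, 28, 35, 28) vary with month length.
This is the last Sunday of each month.
March 2021 ends with Sunday March 28, 2021.
April 2021 ends with Sunday April 25, 2021.
May 2021 ends with Sunday May 30, 2021.

March 28, 2021; April 25, 2021; May 30, 2021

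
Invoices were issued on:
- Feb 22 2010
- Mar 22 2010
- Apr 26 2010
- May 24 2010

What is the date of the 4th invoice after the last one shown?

All dates are Mondays, 28, 35, 28 days apart.
Specifically, the 4th Monday of each month.
June 2010 — 4th Monday is Jun 28 2010.
4th Monday of July 2010: Jul 26 2010.
4th Monday of August 2010: Aug 23 2010.
4th Monday of September 2010: Sep 27 2010.

Sep 27 2010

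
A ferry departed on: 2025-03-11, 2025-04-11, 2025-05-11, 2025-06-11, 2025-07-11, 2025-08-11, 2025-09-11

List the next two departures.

Gaps: 31, 30, 31, 30, 31, 31 days — not constant. Every event is on the 11th of the month.
Pattern: the 11th of each month.
Next: October 2025 → 2025-10-11.
Next: November 2025 → 2025-11-11.

2025-10-11, 2025-11-11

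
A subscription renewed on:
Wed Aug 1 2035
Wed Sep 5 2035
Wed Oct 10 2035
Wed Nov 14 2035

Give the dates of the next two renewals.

Wed Dec 19 2035, Wed Jan 23 2036

Every event comes 35 days after the last (35, 35, 35).
Wed Nov 14 2035 + 35 days = Wed Dec 19 2035.
Wed Dec 19 2035 + 35 days = Wed Jan 23 2036.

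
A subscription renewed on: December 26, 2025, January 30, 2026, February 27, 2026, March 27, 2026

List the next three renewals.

All Fridays; the gaps (35, 28, 28) vary with month length.
This is the last Friday of each month.
Last Friday of April 2026: April 24, 2026.
May 2026 ends with Friday May 29, 2026.
Last Friday of June 2026: June 26, 2026.

April 24, 2026; May 29, 2026; June 26, 2026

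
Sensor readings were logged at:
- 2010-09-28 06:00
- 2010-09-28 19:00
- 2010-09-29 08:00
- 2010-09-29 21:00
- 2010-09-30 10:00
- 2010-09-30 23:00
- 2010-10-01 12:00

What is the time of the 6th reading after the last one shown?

Gaps: 13, 13, 13, 13, 13, 13 hours — each event is 13 hours after the previous one.
2010-10-01 12:00 + 13 h = 2010-10-02 01:00.
2010-10-02 01:00 + 13 h = 2010-10-02 14:00.
2010-10-02 14:00 + 13 h = 2010-10-03 03:00.
2010-10-03 03:00 + 13 h = 2010-10-03 16:00.
2010-10-03 16:00 + 13 h = 2010-10-04 05:00.
2010-10-04 05:00 + 13 h = 2010-10-04 18:00.

2010-10-04 18:00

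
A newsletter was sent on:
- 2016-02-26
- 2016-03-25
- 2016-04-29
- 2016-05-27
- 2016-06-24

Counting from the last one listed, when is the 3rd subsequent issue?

2016-09-30

These are Fridays with 28, 35, 28, 28-day gaps.
Each is the final Friday of its month — 2016-04-29 is past the 28th, so '4th Friday' doesn't fit.
July 2016 ends with Friday 2016-07-29.
Last Friday of August 2016: 2016-08-26.
Last Friday of September 2016: 2016-09-30.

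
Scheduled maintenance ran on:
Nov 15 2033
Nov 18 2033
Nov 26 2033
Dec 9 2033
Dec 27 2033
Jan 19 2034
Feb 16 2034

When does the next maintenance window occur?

Mar 21 2034

The spacing grows by 5 each time: 3, 8, 13, 18, 23, 28 days.
Next gap: 33 days. Feb 16 2034 + 33 days = Mar 21 2034.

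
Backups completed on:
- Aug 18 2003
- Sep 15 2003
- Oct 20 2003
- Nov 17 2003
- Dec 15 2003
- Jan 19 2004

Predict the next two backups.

Feb 16 2004, Mar 15 2004

All dates are Mondays, 28, 35, 28, 28, 35 days apart.
Specifically, the 3rd Monday of each month.
February 2004 — 3rd Monday is Feb 16 2004.
3rd Monday of March 2004: Mar 15 2004.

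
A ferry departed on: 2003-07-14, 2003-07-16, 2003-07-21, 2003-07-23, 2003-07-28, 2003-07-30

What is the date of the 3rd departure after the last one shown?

Gaps: 2, 5, 2, 5, 2 days — not constant, but cyclic with period 2.
The events fall on every Monday and Wednesday.
The following Monday is 2003-08-04.
The following Wednesday is 2003-08-06.
Next Monday: 2003-08-11.

2003-08-11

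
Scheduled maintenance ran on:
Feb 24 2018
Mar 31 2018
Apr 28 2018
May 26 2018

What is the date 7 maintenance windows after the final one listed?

Every date is a Saturday; gaps 35, 28, 28 days.
Each is the last Saturday of its month (at least one falls on the 29th or later, ruling out '4th Saturday').
June 2018 ends with Saturday Jun 30 2018.
Last Saturday of July 2018: Jul 28 2018.
Last Saturday of August 2018: Aug 25 2018.
Last Saturday of September 2018: Sep 29 2018.
October 2018 ends with Saturday Oct 27 2018.
Last Saturday of November 2018: Nov 24 2018.
December 2018 ends with Saturday Dec 29 2018.

Dec 29 2018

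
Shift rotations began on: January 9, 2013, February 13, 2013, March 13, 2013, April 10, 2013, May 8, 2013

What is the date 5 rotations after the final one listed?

October 9, 2013

These are Wednesdays at 28- or 35-day spacing (35, 28, 28, 28).
The pattern: 2nd Wednesday of the month.
2nd Wednesday of June 2013: June 12, 2013.
July 2013 — 2nd Wednesday is July 10, 2013.
2nd Wednesday of August 2013: August 14, 2013.
2nd Wednesday of September 2013: September 11, 2013.
October 2013 — 2nd Wednesday is October 9, 2013.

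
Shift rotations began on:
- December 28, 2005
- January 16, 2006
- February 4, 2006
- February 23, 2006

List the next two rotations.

Every event comes 19 days after the last (19, 19, 19).
February 23, 2006 + 19 days = March 14, 2006.
March 14, 2006 + 19 days = April 2, 2006.

March 14, 2006; April 2, 2006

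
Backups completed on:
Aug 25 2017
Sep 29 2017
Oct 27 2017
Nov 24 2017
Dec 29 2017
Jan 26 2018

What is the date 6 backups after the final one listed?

All Fridays; the gaps (35, 28, 28, 35, 28) vary with month length.
This is the last Friday of each month.
Last Friday of February 2018: Feb 23 2018.
March 2018 ends with Friday Mar 30 2018.
April 2018 ends with Friday Apr 27 2018.
Last Friday of May 2018: May 25 2018.
Last Friday of June 2018: Jun 29 2018.
July 2018 ends with Friday Jul 27 2018.

Jul 27 2018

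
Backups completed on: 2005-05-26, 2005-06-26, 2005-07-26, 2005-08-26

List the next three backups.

Gaps: 31, 30, 31 days — not constant. Every event is on the 26th of the month.
Pattern: the 26th of each month.
September 2005: 2005-09-26.
Next: October 2005 → 2005-10-26.
Next: November 2005 → 2005-11-26.

2005-09-26, 2005-10-26, 2005-11-26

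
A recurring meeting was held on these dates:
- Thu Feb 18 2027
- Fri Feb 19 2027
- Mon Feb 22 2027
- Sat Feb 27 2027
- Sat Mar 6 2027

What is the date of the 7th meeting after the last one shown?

The spacing grows by 2 each time: 1, 3, 5, 7 days.
Next gap: 9 days. Sat Mar 6 2027 + 9 days = Mon Mar 15 2027.
Next gap: 11 days. Mon Mar 15 2027 + 11 days = Fri Mar 26 2027.
Next gap: 13 days. Fri Mar 26 2027 + 13 days = Thu Apr 8 2027.
Next gap: 15 days. Thu Apr 8 2027 + 15 days = Fri Apr 23 2027.
Next gap: 17 days. Fri Apr 23 2027 + 17 days = Mon May 10 2027.
Next gap: 19 days. Mon May 10 2027 + 19 days = Sat May 29 2027.
Next gap: 21 days. Sat May 29 2027 + 21 days = Sat Jun 19 2027.

Sat Jun 19 2027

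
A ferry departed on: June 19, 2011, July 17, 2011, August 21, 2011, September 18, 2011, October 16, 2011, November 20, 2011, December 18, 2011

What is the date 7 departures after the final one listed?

All dates are Sundays, 28, 35, 28, 28, 35, 28 days apart.
Specifically, the 3rd Sunday of each month.
January 2012 — 3rd Sunday is January 15, 2012.
February 2012 — 3rd Sunday is February 19, 2012.
3rd Sunday of March 2012: March 18, 2012.
3rd Sunday of April 2012: April 15, 2012.
May 2012 — 3rd Sunday is May 20, 2012.
3rd Sunday of June 2012: June 17, 2012.
3rd Sunday of July 2012: July 15, 2012.

July 15, 2012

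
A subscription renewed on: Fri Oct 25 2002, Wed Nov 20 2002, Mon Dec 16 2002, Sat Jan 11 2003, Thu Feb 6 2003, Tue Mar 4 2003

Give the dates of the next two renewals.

Sun Mar 30 2003, Fri Apr 25 2003

Gaps between consecutive events: 26, 26, 26, 26, 26 days — a constant 26-day interval.
Tue Mar 4 2003 + 26 days = Sun Mar 30 2003.
Sun Mar 30 2003 + 26 days = Fri Apr 25 2003.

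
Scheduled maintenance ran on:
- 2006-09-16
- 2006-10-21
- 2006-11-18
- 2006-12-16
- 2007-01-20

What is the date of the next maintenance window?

Gaps: 35, 28, 28, 35 days — a mix of 28 and 35. Every date is a Saturday.
Each is the 3rd Saturday of its month.
3rd Saturday of February 2007: 2007-02-17.

2007-02-17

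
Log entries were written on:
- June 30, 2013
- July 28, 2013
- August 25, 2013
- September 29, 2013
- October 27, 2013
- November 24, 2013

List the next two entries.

December 29, 2013; January 26, 2014

These are Sundays with 28, 28, 35, 28, 28-day gaps.
Each is the final Sunday of its month — June 30, 2013 is past the 28th, so '4th Sunday' doesn't fit.
Last Sunday of December 2013: December 29, 2013.
Last Sunday of January 2014: January 26, 2014.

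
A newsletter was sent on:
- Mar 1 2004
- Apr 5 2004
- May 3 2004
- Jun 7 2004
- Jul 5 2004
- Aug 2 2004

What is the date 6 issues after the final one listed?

Feb 7 2005

Gaps: 35, 28, 35, 28, 28 days — a mix of 28 and 35. Every date is a Monday.
Each is the 1st Monday of its month.
September 2004 — 1st Monday is Sep 6 2004.
1st Monday of October 2004: Oct 4 2004.
1st Monday of November 2004: Nov 1 2004.
December 2004 — 1st Monday is Dec 6 2004.
January 2005 — 1st Monday is Jan 3 2005.
1st Monday of February 2005: Feb 7 2005.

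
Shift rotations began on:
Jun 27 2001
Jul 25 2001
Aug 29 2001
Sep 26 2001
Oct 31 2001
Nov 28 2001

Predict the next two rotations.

These are Wednesdays with 28, 35, 28, 35, 28-day gaps.
Each is the final Wednesday of its month — Aug 29 2001 is past the 28th, so '4th Wednesday' doesn't fit.
Last Wednesday of December 2001: Dec 26 2001.
Last Wednesday of January 2002: Jan 30 2002.

Dec 26 2001, Jan 30 2002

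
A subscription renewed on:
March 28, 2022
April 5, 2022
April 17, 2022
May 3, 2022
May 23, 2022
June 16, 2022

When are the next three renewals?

July 14, 2022; August 15, 2022; September 20, 2022

Gaps: 8, 12, 16, 20, 24 days — each gap is 4 larger than the previous one.
Next gap: 28 days. June 16, 2022 + 28 days = July 14, 2022.
Next gap: 32 days. July 14, 2022 + 32 days = August 15, 2022.
Next gap: 36 days. August 15, 2022 + 36 days = September 20, 2022.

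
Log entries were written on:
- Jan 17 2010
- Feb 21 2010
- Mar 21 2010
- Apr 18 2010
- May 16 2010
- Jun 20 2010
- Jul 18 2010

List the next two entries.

Aug 15 2010, Sep 19 2010

All dates are Sundays, 35, 28, 28, 28, 35, 28 days apart.
Specifically, the 3rd Sunday of each month.
August 2010 — 3rd Sunday is Aug 15 2010.
3rd Sunday of September 2010: Sep 19 2010.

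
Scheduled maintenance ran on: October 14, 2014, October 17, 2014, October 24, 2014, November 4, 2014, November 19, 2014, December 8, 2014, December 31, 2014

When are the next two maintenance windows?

January 27, 2015; February 27, 2015

Intervals are 3, 7, 11, 15, 19, 23 days — an arithmetic progression with common difference 4.
Next gap: 27 days. December 31, 2014 + 27 days = January 27, 2015.
Next gap: 31 days. January 27, 2015 + 31 days = February 27, 2015.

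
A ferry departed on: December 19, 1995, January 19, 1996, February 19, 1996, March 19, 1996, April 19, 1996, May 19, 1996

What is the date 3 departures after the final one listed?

August 19, 1996

Each date is the 19th; the gaps (31, 31, 29, 31, 30) track the month lengths.
The rule is the 19th of each month.
Next: June 1996 → June 19, 1996.
Next: July 1996 → July 19, 1996.
August 1996: August 19, 1996.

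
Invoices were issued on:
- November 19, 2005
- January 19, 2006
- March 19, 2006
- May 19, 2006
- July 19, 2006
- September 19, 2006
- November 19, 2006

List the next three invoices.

Gaps: 61, 59, 61, 61, 62, 61 days — not constant. Every event is on the 19th of the month.
Pattern: the 19th of every 2 months.
January 2007: January 19, 2007.
March 2007: March 19, 2007.
Next: May 2007 → May 19, 2007.

January 19, 2007; March 19, 2007; May 19, 2007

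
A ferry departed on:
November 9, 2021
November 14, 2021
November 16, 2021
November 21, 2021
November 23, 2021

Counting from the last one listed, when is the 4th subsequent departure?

December 7, 2021

Gaps: 5, 2, 5, 2 days — not constant, but cyclic with period 2.
The events fall on every Tuesday and Sunday.
Next Sunday: November 28, 2021.
Next Tuesday: November 30, 2021.
The following Sunday is December 5, 2021.
The following Tuesday is December 7, 2021.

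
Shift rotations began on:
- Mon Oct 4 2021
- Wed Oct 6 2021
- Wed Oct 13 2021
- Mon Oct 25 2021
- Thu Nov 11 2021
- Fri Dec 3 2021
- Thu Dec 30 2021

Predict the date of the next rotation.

Intervals are 2, 7, 12, 17, 22, 27 days — an arithmetic progression with common difference 5.
Next gap: 32 days. Thu Dec 30 2021 + 32 days = Mon Jan 31 2022.

Mon Jan 31 2022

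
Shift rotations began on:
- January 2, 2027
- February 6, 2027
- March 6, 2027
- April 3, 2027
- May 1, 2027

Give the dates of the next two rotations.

June 5, 2027; July 3, 2027

All dates are Saturdays, 35, 28, 28, 28 days apart.
Specifically, the 1st Saturday of each month.
1st Saturday of June 2027: June 5, 2027.
1st Saturday of July 2027: July 3, 2027.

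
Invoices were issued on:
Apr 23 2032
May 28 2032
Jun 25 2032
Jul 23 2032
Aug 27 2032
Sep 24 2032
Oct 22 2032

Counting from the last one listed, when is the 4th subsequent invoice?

These are Fridays at 28- or 35-day spacing (35, 28, 28, 35, 28, 28).
The pattern: 4th Friday of the month.
November 2032 — 4th Friday is Nov 26 2032.
4th Friday of December 2032: Dec 24 2032.
4th Friday of January 2033: Jan 28 2033.
4th Friday of February 2033: Feb 25 2033.

Feb 25 2033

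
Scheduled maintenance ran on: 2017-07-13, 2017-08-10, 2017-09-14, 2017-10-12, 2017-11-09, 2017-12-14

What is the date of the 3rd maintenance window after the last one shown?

2018-03-08

Gaps: 28, 35, 28, 28, 35 days — a mix of 28 and 35. Every date is a Thursday.
Each is the 2nd Thursday of its month.
January 2018 — 2nd Thursday is 2018-01-11.
February 2018 — 2nd Thursday is 2018-02-08.
2nd Thursday of March 2018: 2018-03-08.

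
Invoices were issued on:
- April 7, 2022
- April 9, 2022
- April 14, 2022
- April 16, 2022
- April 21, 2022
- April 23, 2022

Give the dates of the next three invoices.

Gaps: 2, 5, 2, 5, 2 days — not constant, but cyclic with period 2.
The events fall on every Thursday and Saturday.
The following Thursday is April 28, 2022.
The following Saturday is April 30, 2022.
Next Thursday: May 5, 2022.

April 28, 2022; April 30, 2022; May 5, 2022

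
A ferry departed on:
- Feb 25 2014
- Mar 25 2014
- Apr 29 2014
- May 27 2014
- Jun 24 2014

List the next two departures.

These are Tuesdays with 28, 35, 28, 28-day gaps.
Each is the final Tuesday of its month — Apr 29 2014 is past the 28th, so '4th Tuesday' doesn't fit.
July 2014 ends with Tuesday Jul 29 2014.
Last Tuesday of August 2014: Aug 26 2014.

Jul 29 2014, Aug 26 2014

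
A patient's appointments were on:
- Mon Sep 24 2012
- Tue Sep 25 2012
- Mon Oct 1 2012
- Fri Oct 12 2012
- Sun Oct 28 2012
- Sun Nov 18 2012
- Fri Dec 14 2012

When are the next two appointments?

Mon Jan 14 2013, Tue Feb 19 2013

Intervals are 1, 6, 11, 16, 21, 26 days — an arithmetic progression with common difference 5.
Next gap: 31 days. Fri Dec 14 2012 + 31 days = Mon Jan 14 2013.
Next gap: 36 days. Mon Jan 14 2013 + 36 days = Tue Feb 19 2013.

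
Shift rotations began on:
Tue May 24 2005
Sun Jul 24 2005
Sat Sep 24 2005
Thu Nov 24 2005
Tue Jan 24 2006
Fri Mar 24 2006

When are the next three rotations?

Wed May 24 2006, Mon Jul 24 2006, Sun Sep 24 2006

Each date is the 24th; the gaps (61, 62, 61, 61, 59) track the month lengths.
The rule is the 24th of every 2 months.
May 2006: Wed May 24 2006.
Next: July 2006 → Mon Jul 24 2006.
Next: September 2006 → Sun Sep 24 2006.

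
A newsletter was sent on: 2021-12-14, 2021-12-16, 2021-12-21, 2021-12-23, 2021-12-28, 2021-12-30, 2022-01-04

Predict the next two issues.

Gaps: 2, 5, 2, 5, 2, 5 days — not constant, but cyclic with period 2.
The events fall on every Tuesday and Thursday.
The following Thursday is 2022-01-06.
The following Tuesday is 2022-01-11.

2022-01-06, 2022-01-11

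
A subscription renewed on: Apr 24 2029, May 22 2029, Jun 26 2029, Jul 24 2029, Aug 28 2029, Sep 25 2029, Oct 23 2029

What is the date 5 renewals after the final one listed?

Mar 26 2030

These are Tuesdays at 28- or 35-day spacing (28, 35, 28, 35, 28, 28).
The pattern: 4th Tuesday of the month.
4th Tuesday of November 2029: Nov 27 2029.
4th Tuesday of December 2029: Dec 25 2029.
January 2030 — 4th Tuesday is Jan 22 2030.
February 2030 — 4th Tuesday is Feb 26 2030.
March 2030 — 4th Tuesday is Mar 26 2030.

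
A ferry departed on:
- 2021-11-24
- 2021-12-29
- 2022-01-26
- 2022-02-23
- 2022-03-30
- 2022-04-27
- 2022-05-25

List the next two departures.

2022-06-29, 2022-07-27

All Wednesdays; the gaps (35, 28, 28, 35, 28, 28) vary with month length.
This is the last Wednesday of each month.
Last Wednesday of June 2022: 2022-06-29.
July 2022 ends with Wednesday 2022-07-27.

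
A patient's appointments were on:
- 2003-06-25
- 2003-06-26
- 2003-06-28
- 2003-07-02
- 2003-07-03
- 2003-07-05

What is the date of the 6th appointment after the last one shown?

2003-07-19

The gap pattern 1, 2, 4, 1, 2 repeats every 3 events.
These are the Wednesdays, Thursdays and Saturdays of each week.
Next Wednesday: 2003-07-09.
Next Thursday: 2003-07-10.
The following Saturday is 2003-07-12.
The following Wednesday is 2003-07-16.
The following Thursday is 2003-07-17.
Next Saturday: 2003-07-19.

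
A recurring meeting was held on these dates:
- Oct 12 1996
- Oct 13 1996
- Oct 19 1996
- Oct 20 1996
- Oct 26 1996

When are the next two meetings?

Oct 27 1996, Nov 2 1996

The gap pattern 1, 6, 1, 6 repeats every 2 events.
These are the Saturdays and Sundays of each week.
Next Sunday: Oct 27 1996.
The following Saturday is Nov 2 1996.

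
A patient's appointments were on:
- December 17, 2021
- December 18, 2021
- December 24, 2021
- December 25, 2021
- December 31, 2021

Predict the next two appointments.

Gaps: 1, 6, 1, 6 days — not constant, but cyclic with period 2.
The events fall on every Friday and Saturday.
Next Saturday: January 1, 2022.
The following Friday is January 7, 2022.

January 1, 2022; January 7, 2022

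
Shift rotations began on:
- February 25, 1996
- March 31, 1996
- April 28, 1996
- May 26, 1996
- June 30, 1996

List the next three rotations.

July 28, 1996; August 25, 1996; September 29, 1996

All Sundays; the gaps (35, 28, 28, 35) vary with month length.
This is the last Sunday of each month.
July 1996 ends with Sunday July 28, 1996.
Last Sunday of August 1996: August 25, 1996.
Last Sunday of September 1996: September 29, 1996.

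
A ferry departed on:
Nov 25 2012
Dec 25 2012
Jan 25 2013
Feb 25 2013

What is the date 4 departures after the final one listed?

Jun 25 2013

Gaps: 30, 31, 31 days — not constant. Every event is on the 25th of the month.
Pattern: the 25th of each month.
March 2013: Mar 25 2013.
April 2013: Apr 25 2013.
May 2013: May 25 2013.
Next: June 2013 → Jun 25 2013.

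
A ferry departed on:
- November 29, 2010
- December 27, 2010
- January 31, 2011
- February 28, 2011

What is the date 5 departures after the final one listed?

These are Mondays with 28, 35, 28-day gaps.
Each is the final Monday of its month — November 29, 2010 is past the 28th, so '4th Monday' doesn't fit.
March 2011 ends with Monday March 28, 2011.
Last Monday of April 2011: April 25, 2011.
Last Monday of May 2011: May 30, 2011.
Last Monday of June 2011: June 27, 2011.
July 2011 ends with Monday July 25, 2011.

July 25, 2011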